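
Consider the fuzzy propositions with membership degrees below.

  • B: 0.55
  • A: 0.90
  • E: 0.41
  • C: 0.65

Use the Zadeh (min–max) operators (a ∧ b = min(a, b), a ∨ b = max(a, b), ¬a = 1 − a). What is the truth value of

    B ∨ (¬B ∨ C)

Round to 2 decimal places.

¬B = 1 − 0.55 = 0.45
¬B ∨ C = max(a, b) on (0.45, 0.65) = 0.65
B ∨ (¬B ∨ C) = max(a, b) on (0.55, 0.65) = 0.65

0.65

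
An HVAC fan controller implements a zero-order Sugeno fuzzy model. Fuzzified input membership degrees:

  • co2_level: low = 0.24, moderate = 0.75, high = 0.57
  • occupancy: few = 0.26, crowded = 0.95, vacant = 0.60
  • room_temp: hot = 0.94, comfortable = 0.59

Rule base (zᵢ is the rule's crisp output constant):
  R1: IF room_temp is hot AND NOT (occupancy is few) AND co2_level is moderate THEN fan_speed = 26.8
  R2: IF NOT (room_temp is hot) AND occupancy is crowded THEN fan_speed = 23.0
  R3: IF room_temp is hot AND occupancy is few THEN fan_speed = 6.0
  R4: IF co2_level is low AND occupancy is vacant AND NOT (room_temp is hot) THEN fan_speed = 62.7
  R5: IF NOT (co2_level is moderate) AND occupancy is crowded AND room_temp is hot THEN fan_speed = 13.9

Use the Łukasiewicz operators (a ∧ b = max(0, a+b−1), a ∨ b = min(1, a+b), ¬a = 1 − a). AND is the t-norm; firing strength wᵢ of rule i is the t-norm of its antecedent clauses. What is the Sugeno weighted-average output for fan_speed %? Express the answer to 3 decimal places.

19.103

R1 (z=26.8): hot=0.94, ¬few=1−0.26=0.74, moderate=0.75; AND[max(0, a+b−1)] → w = 0.43
R2 (z=23.0): ¬hot=1−0.94=0.06, crowded=0.95; AND[max(0, a+b−1)] → w = 0.01
R3 (z=6.0): hot=0.94, few=0.26; AND[max(0, a+b−1)] → w = 0.20
R4 (z=62.7): low=0.24, vacant=0.60, ¬hot=1−0.94=0.06; AND[max(0, a+b−1)] → w = 0.00
R5 (z=13.9): ¬moderate=1−0.75=0.25, crowded=0.95, hot=0.94; AND[max(0, a+b−1)] → w = 0.14
Weighted average = (0.43·26.8 + 0.01·23.0 + 0.20·6.0 + 0.00·62.7 + 0.14·13.9) / (0.43 + 0.01 + 0.20 + 0.00 + 0.14)
  = 14.9000 / 0.7800 = 19.103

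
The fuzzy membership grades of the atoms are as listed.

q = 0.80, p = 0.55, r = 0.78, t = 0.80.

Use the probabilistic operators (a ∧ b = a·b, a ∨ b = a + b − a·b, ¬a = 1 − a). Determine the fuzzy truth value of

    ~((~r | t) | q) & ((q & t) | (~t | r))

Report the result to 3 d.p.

0.029

~r = 1 − 0.7800 = 0.2200
~r | t = a + b − a·b on (0.2200, 0.8000) = 0.8440
(~r | t) | q = a + b − a·b on (0.8440, 0.8000) = 0.9688
~((~r | t) | q) = 1 − 0.9688 = 0.0312
q & t = a·b on (0.8000, 0.8000) = 0.6400
~t = 1 − 0.8000 = 0.2000
~t | r = a + b − a·b on (0.2000, 0.7800) = 0.8240
(q & t) | (~t | r) = a + b − a·b on (0.6400, 0.8240) = 0.9366
~((~r | t) | q) & ((q & t) | (~t | r)) = a·b on (0.0312, 0.9366) = 0.0292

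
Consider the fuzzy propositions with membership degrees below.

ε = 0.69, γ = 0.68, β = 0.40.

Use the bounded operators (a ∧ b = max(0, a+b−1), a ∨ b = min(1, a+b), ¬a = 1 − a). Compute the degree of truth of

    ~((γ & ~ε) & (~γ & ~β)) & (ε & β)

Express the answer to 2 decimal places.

0.09

~ε = 1 − 0.69 = 0.31
γ & ~ε = max(0, a+b−1) on (0.68, 0.31) = 0.00
~γ = 1 − 0.68 = 0.32
~β = 1 − 0.40 = 0.60
~γ & ~β = max(0, a+b−1) on (0.32, 0.60) = 0.00
(γ & ~ε) & (~γ & ~β) = max(0, a+b−1) on (0.00, 0.00) = 0.00
~((γ & ~ε) & (~γ & ~β)) = 1 − 0.00 = 1.00
ε & β = max(0, a+b−1) on (0.69, 0.40) = 0.09
~((γ & ~ε) & (~γ & ~β)) & (ε & β) = max(0, a+b−1) on (1.00, 0.09) = 0.09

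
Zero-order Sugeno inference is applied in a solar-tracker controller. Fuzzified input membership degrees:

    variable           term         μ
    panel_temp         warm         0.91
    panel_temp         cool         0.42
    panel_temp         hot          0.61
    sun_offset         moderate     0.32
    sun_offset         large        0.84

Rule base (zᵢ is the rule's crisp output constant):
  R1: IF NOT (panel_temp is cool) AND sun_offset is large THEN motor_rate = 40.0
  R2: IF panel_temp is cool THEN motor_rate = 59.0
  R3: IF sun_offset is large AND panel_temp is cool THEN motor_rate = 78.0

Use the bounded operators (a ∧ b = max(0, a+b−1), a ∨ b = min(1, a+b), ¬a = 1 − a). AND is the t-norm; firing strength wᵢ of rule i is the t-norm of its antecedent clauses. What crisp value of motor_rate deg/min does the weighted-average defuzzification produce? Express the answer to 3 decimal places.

R1 (z=40.0): ¬cool=1−0.42=0.58, large=0.84; AND[max(0, a+b−1)] → w = 0.42
R2 (z=59.0): cool=0.42 → w = 0.42
R3 (z=78.0): large=0.84, cool=0.42; AND[max(0, a+b−1)] → w = 0.26
Weighted average = (0.42·40.0 + 0.42·59.0 + 0.26·78.0) / (0.42 + 0.42 + 0.26)
  = 61.8600 / 1.1000 = 56.236

56.236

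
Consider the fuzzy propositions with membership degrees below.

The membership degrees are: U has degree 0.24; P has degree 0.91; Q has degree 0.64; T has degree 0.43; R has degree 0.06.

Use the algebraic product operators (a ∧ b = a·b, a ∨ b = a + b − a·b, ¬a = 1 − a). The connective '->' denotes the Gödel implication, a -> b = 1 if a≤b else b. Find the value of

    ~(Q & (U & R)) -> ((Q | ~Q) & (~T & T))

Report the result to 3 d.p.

0.189

U & R = a·b on (0.2400, 0.0600) = 0.0144
Q & (U & R) = a·b on (0.6400, 0.0144) = 0.0092
~(Q & (U & R)) = 1 − 0.0092 = 0.9908
~Q = 1 − 0.6400 = 0.3600
Q | ~Q = a + b − a·b on (0.6400, 0.3600) = 0.7696
~T = 1 − 0.4300 = 0.5700
~T & T = a·b on (0.5700, 0.4300) = 0.2451
(Q | ~Q) & (~T & T) = a·b on (0.7696, 0.2451) = 0.1886
~(Q & (U & R)) -> ((Q | ~Q) & (~T & T))  [Gödel: 1 if a≤b else b] with a=0.9908, b=0.1886 → 0.1886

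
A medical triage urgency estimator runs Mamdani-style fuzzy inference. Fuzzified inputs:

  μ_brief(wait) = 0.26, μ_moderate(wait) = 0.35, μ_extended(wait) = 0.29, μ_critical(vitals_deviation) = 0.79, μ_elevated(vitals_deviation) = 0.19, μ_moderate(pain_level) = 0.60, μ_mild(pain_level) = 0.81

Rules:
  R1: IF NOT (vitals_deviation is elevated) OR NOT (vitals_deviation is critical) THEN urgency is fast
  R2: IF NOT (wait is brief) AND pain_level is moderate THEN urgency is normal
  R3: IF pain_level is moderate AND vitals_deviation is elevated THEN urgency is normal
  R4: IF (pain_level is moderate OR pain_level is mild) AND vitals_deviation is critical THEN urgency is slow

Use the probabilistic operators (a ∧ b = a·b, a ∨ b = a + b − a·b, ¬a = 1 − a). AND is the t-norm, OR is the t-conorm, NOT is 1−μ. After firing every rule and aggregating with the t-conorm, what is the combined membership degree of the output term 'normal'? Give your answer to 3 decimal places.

0.507

R1: ¬elevated=1−0.19=0.81, ¬critical=1−0.79=0.21; OR[a + b − a·b] → w = 0.8499
R2: ¬brief=1−0.26=0.74, moderate=0.60; AND[a·b] → w = 0.4440
R3: moderate=0.60, elevated=0.19; AND[a·b] → w = 0.1140
R4: (moderate=0.60 OR mild=0.81) = 0.9240; AND[a·b] with critical=0.79 → w = 0.7300
Rules with consequent 'normal': {R2, R3} → strengths 0.4440, 0.1140
Aggregate via t-conorm [a + b − a·b]: 0.5074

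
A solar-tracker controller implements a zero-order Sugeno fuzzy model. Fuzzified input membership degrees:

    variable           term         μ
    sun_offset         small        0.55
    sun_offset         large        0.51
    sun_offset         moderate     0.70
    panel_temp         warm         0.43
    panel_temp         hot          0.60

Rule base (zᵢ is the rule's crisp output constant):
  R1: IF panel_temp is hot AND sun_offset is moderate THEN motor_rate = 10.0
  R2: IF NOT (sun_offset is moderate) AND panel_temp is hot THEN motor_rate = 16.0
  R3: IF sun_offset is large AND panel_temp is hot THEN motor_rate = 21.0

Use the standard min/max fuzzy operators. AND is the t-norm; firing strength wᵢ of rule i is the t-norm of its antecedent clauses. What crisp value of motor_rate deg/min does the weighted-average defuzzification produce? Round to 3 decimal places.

15.255

R1 (z=10.0): hot=0.60, moderate=0.70; AND[min(a, b)] → w = 0.60
R2 (z=16.0): ¬moderate=1−0.70=0.30, hot=0.60; AND[min(a, b)] → w = 0.30
R3 (z=21.0): large=0.51, hot=0.60; AND[min(a, b)] → w = 0.51
Weighted average = (0.60·10.0 + 0.30·16.0 + 0.51·21.0) / (0.60 + 0.30 + 0.51)
  = 21.5100 / 1.4100 = 15.255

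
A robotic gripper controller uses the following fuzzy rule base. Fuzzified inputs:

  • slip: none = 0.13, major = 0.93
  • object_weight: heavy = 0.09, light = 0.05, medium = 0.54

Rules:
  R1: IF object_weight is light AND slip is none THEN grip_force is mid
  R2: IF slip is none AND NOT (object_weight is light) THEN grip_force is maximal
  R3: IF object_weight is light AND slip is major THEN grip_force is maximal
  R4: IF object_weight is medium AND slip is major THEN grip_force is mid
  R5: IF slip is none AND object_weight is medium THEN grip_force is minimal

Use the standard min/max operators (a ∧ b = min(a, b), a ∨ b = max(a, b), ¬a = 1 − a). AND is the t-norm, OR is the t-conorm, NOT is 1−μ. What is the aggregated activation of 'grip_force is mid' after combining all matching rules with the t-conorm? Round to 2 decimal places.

R1: light=0.05, none=0.13; AND[min(a, b)] → w = 0.05
R2: none=0.13, ¬light=1−0.05=0.95; AND[min(a, b)] → w = 0.13
R3: light=0.05, major=0.93; AND[min(a, b)] → w = 0.05
R4: medium=0.54, major=0.93; AND[min(a, b)] → w = 0.54
R5: none=0.13, medium=0.54; AND[min(a, b)] → w = 0.13
Rules with consequent 'mid': {R1, R4} → strengths 0.05, 0.54
Aggregate via t-conorm [max(a, b)]: 0.54

0.54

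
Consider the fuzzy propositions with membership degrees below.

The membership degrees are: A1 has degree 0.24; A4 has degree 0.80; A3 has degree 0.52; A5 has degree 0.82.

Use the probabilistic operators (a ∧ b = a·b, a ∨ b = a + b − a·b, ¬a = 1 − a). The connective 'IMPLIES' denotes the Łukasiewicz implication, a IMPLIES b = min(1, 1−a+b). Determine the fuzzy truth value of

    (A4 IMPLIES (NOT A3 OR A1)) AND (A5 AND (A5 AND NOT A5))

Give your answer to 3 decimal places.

0.097

NOT A3 = 1 − 0.5200 = 0.4800
NOT A3 OR A1 = a + b − a·b on (0.4800, 0.2400) = 0.6048
A4 IMPLIES (NOT A3 OR A1)  [Łukasiewicz: min(1, 1−a+b)] with a=0.8000, b=0.6048 → 0.8048
NOT A5 = 1 − 0.8200 = 0.1800
A5 AND NOT A5 = a·b on (0.8200, 0.1800) = 0.1476
A5 AND (A5 AND NOT A5) = a·b on (0.8200, 0.1476) = 0.1210
(A4 IMPLIES (NOT A3 OR A1)) AND (A5 AND (A5 AND NOT A5)) = a·b on (0.8048, 0.1210) = 0.0974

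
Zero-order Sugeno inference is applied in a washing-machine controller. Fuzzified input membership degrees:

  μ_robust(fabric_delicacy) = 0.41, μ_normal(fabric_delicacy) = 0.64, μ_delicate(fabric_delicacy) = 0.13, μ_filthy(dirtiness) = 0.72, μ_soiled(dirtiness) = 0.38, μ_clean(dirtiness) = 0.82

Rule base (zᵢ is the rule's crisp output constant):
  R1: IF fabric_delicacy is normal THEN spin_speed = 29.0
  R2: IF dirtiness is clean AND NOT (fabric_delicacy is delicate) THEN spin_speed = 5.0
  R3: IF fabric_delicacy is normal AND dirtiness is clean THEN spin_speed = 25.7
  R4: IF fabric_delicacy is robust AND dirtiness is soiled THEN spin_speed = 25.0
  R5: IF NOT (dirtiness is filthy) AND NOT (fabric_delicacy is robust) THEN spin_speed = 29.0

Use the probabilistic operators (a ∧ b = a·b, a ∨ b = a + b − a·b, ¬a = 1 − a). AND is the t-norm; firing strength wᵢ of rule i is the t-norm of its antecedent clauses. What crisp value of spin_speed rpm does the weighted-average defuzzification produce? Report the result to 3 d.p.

R1 (z=29.0): normal=0.64 → w = 0.6400
R2 (z=5.0): clean=0.82, ¬delicate=1−0.13=0.87; AND[a·b] → w = 0.7134
R3 (z=25.7): normal=0.64, clean=0.82; AND[a·b] → w = 0.5248
R4 (z=25.0): robust=0.41, soiled=0.38; AND[a·b] → w = 0.1558
R5 (z=29.0): ¬filthy=1−0.72=0.28, ¬robust=1−0.41=0.59; AND[a·b] → w = 0.1652
Weighted average = (0.6400·29.0 + 0.7134·5.0 + 0.5248·25.7 + 0.1558·25.0 + 0.1652·29.0) / (0.6400 + 0.7134 + 0.5248 + 0.1558 + 0.1652)
  = 44.3002 / 2.1992 = 20.144

20.144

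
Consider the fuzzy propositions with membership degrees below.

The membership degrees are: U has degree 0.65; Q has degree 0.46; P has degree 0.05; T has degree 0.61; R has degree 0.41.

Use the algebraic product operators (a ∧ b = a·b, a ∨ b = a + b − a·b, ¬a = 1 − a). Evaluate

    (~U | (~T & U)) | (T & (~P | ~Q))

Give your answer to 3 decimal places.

0.804

~U = 1 − 0.6500 = 0.3500
~T = 1 − 0.6100 = 0.3900
~T & U = a·b on (0.3900, 0.6500) = 0.2535
~U | (~T & U) = a + b − a·b on (0.3500, 0.2535) = 0.5148
~P = 1 − 0.0500 = 0.9500
~Q = 1 − 0.4600 = 0.5400
~P | ~Q = a + b − a·b on (0.9500, 0.5400) = 0.9770
T & (~P | ~Q) = a·b on (0.6100, 0.9770) = 0.5960
(~U | (~T & U)) | (T & (~P | ~Q)) = a + b − a·b on (0.5148, 0.5960) = 0.8040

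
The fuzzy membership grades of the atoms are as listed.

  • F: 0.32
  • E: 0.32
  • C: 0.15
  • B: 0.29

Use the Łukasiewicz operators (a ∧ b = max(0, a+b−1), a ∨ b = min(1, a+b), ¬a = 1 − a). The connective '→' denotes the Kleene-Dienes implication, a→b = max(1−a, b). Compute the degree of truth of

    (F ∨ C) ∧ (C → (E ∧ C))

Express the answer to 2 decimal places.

F ∨ C = min(1, a+b) on (0.32, 0.15) = 0.47
E ∧ C = max(0, a+b−1) on (0.32, 0.15) = 0.00
C → (E ∧ C)  [Kleene-Dienes: max(1−a, b)] with a=0.15, b=0.00 → 0.85
(F ∨ C) ∧ (C → (E ∧ C)) = max(0, a+b−1) on (0.47, 0.85) = 0.32

0.32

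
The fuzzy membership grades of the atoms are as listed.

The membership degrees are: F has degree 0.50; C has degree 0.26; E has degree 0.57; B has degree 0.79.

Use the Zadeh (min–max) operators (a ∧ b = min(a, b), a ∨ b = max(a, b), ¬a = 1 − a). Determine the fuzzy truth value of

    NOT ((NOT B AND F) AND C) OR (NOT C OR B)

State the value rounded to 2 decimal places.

0.79

NOT B = 1 − 0.79 = 0.21
NOT B AND F = min(a, b) on (0.21, 0.50) = 0.21
(NOT B AND F) AND C = min(a, b) on (0.21, 0.26) = 0.21
NOT ((NOT B AND F) AND C) = 1 − 0.21 = 0.79
NOT C = 1 − 0.26 = 0.74
NOT C OR B = max(a, b) on (0.74, 0.79) = 0.79
NOT ((NOT B AND F) AND C) OR (NOT C OR B) = max(a, b) on (0.79, 0.79) = 0.79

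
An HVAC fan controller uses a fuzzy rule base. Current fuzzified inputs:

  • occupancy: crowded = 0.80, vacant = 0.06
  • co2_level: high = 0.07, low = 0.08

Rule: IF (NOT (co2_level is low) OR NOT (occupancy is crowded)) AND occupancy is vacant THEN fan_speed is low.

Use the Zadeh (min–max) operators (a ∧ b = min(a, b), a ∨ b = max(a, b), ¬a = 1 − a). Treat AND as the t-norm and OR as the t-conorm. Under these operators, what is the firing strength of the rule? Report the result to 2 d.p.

0.06

firing strength: (¬low=1−0.08=0.92 OR ¬crowded=1−0.80=0.20) = 0.92; AND[min(a, b)] with vacant=0.06 → w = 0.06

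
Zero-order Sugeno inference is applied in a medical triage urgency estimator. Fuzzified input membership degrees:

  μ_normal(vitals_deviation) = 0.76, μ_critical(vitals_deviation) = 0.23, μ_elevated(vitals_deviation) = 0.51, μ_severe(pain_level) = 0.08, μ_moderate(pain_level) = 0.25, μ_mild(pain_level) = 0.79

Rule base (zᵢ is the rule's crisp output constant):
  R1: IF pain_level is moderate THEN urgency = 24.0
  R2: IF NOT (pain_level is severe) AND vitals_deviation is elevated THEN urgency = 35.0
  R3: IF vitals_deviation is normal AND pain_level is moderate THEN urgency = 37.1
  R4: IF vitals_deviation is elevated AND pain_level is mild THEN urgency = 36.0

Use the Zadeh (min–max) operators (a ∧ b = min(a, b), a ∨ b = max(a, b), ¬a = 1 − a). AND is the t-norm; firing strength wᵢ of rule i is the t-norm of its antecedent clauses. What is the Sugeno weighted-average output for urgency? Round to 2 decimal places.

33.87

R1 (z=24.0): moderate=0.25 → w = 0.25
R2 (z=35.0): ¬severe=1−0.08=0.92, elevated=0.51; AND[min(a, b)] → w = 0.51
R3 (z=37.1): normal=0.76, moderate=0.25; AND[min(a, b)] → w = 0.25
R4 (z=36.0): elevated=0.51, mild=0.79; AND[min(a, b)] → w = 0.51
Weighted average = (0.25·24.0 + 0.51·35.0 + 0.25·37.1 + 0.51·36.0) / (0.25 + 0.51 + 0.25 + 0.51)
  = 51.4850 / 1.5200 = 33.87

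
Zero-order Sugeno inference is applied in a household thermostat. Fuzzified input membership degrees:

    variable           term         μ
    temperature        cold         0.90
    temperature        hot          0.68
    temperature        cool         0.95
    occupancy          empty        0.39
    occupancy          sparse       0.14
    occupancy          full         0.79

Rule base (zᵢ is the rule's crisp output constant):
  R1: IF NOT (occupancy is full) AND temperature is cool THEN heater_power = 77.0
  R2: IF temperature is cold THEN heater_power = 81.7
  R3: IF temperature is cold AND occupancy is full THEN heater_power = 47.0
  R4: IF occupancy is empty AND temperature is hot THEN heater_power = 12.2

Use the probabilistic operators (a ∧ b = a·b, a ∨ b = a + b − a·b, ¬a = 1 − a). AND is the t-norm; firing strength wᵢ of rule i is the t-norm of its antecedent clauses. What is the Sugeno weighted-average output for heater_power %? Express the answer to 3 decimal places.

60.483

R1 (z=77.0): ¬full=1−0.79=0.21, cool=0.95; AND[a·b] → w = 0.1995
R2 (z=81.7): cold=0.90 → w = 0.9000
R3 (z=47.0): cold=0.90, full=0.79; AND[a·b] → w = 0.7110
R4 (z=12.2): empty=0.39, hot=0.68; AND[a·b] → w = 0.2652
Weighted average = (0.1995·77.0 + 0.9000·81.7 + 0.7110·47.0 + 0.2652·12.2) / (0.1995 + 0.9000 + 0.7110 + 0.2652)
  = 125.5439 / 2.0757 = 60.483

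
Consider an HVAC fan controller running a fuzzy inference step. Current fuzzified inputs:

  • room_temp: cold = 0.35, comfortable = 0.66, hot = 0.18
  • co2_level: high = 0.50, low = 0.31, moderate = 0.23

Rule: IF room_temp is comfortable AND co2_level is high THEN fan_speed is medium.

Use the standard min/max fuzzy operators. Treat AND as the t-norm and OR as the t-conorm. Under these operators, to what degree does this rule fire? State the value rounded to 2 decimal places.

0.50

firing strength: comfortable=0.66, high=0.50; AND[min(a, b)] → w = 0.50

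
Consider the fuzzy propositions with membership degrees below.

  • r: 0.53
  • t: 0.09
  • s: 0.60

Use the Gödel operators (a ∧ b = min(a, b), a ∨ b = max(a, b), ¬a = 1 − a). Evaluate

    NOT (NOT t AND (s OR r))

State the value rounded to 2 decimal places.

NOT t = 1 − 0.09 = 0.91
s OR r = max(a, b) on (0.60, 0.53) = 0.60
NOT t AND (s OR r) = min(a, b) on (0.91, 0.60) = 0.60
NOT (NOT t AND (s OR r)) = 1 − 0.60 = 0.40

0.40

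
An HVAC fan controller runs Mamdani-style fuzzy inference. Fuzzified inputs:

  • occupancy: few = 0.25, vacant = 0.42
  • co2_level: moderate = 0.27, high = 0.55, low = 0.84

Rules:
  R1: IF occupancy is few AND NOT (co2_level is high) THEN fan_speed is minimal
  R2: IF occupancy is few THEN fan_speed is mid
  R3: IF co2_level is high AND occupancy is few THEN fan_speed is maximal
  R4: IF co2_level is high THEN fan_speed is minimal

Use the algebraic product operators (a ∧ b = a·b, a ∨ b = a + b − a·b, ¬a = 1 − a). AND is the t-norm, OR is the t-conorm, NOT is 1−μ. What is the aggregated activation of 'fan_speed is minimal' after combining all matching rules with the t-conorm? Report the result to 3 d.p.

R1: few=0.25, ¬high=1−0.55=0.45; AND[a·b] → w = 0.1125
R2: few=0.25 → w = 0.2500
R3: high=0.55, few=0.25; AND[a·b] → w = 0.1375
R4: high=0.55 → w = 0.5500
Rules with consequent 'minimal': {R1, R4} → strengths 0.1125, 0.5500
Aggregate via t-conorm [a + b − a·b]: 0.6006

0.601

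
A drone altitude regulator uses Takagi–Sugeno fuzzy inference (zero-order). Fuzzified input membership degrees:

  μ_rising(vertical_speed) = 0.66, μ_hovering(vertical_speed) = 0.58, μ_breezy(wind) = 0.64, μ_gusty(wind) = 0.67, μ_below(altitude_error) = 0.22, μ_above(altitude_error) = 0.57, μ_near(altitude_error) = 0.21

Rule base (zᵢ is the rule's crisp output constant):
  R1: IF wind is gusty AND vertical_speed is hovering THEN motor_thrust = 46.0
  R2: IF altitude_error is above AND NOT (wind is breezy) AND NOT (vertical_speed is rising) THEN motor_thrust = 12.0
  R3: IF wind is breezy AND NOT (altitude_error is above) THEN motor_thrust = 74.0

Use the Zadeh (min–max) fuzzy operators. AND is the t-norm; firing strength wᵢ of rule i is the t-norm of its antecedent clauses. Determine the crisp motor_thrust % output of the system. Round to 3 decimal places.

R1 (z=46.0): gusty=0.67, hovering=0.58; AND[min(a, b)] → w = 0.58
R2 (z=12.0): above=0.57, ¬breezy=1−0.64=0.36, ¬rising=1−0.66=0.34; AND[min(a, b)] → w = 0.34
R3 (z=74.0): breezy=0.64, ¬above=1−0.57=0.43; AND[min(a, b)] → w = 0.43
Weighted average = (0.58·46.0 + 0.34·12.0 + 0.43·74.0) / (0.58 + 0.34 + 0.43)
  = 62.5800 / 1.3500 = 46.356

46.356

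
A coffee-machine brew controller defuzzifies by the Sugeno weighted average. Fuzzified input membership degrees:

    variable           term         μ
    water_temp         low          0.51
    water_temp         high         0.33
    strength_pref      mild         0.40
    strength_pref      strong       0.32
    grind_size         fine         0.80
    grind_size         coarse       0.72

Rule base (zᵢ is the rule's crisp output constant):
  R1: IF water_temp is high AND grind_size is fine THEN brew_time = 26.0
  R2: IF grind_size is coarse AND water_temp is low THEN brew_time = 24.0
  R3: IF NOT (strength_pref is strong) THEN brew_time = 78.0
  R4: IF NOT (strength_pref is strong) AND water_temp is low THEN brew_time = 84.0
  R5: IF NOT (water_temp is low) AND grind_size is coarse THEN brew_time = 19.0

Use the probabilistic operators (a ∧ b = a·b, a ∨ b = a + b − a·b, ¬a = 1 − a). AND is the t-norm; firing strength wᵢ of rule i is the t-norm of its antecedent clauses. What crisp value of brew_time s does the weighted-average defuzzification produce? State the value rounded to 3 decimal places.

51.995

R1 (z=26.0): high=0.33, fine=0.80; AND[a·b] → w = 0.2640
R2 (z=24.0): coarse=0.72, low=0.51; AND[a·b] → w = 0.3672
R3 (z=78.0): ¬strong=1−0.32=0.68 → w = 0.6800
R4 (z=84.0): ¬strong=1−0.32=0.68, low=0.51; AND[a·b] → w = 0.3468
R5 (z=19.0): ¬low=1−0.51=0.49, coarse=0.72; AND[a·b] → w = 0.3528
Weighted average = (0.2640·26.0 + 0.3672·24.0 + 0.6800·78.0 + 0.3468·84.0 + 0.3528·19.0) / (0.2640 + 0.3672 + 0.6800 + 0.3468 + 0.3528)
  = 104.5512 / 2.0108 = 51.995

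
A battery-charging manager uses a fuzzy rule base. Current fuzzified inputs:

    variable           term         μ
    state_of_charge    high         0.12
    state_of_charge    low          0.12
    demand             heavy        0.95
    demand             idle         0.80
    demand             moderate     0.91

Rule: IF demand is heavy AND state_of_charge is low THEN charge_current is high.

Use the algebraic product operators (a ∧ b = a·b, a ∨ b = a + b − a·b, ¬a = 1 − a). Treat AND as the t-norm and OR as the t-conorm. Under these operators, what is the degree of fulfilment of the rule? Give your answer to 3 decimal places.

firing strength: heavy=0.95, low=0.12; AND[a·b] → w = 0.1140

0.114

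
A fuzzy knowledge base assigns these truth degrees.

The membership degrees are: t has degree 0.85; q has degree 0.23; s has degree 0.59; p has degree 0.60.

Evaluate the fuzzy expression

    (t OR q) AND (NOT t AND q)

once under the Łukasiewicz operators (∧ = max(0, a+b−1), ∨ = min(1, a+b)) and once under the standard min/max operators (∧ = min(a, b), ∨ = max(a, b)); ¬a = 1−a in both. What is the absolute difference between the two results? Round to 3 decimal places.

0.150

Under Łukasiewicz:
  t OR q = min(1, a+b) on (0.85, 0.23) = 1.00
  NOT t = 1 − 0.85 = 0.15
  NOT t AND q = max(0, a+b−1) on (0.15, 0.23) = 0.00
  (t OR q) AND (NOT t AND q) = max(0, a+b−1) on (1.00, 0.00) = 0.00
  → value = 0.0000
Under standard min/max:
  t OR q = max(a, b) on (0.85, 0.23) = 0.85
  NOT t = 1 − 0.85 = 0.15
  NOT t AND q = min(a, b) on (0.15, 0.23) = 0.15
  (t OR q) AND (NOT t AND q) = min(a, b) on (0.85, 0.15) = 0.15
  → value = 0.1500
|0.0000 − 0.1500| = 0.150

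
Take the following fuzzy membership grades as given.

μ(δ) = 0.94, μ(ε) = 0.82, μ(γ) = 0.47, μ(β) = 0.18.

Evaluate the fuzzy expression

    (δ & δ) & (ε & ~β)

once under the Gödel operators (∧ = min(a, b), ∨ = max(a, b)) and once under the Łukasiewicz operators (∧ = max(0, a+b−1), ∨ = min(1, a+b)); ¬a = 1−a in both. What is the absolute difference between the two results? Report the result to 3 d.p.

Under Gödel:
  δ & δ = min(a, b) on (0.94, 0.94) = 0.94
  ~β = 1 − 0.18 = 0.82
  ε & ~β = min(a, b) on (0.82, 0.82) = 0.82
  (δ & δ) & (ε & ~β) = min(a, b) on (0.94, 0.82) = 0.82
  → value = 0.8200
Under Łukasiewicz:
  δ & δ = max(0, a+b−1) on (0.94, 0.94) = 0.88
  ~β = 1 − 0.18 = 0.82
  ε & ~β = max(0, a+b−1) on (0.82, 0.82) = 0.64
  (δ & δ) & (ε & ~β) = max(0, a+b−1) on (0.88, 0.64) = 0.52
  → value = 0.5200
|0.8200 − 0.5200| = 0.300

0.300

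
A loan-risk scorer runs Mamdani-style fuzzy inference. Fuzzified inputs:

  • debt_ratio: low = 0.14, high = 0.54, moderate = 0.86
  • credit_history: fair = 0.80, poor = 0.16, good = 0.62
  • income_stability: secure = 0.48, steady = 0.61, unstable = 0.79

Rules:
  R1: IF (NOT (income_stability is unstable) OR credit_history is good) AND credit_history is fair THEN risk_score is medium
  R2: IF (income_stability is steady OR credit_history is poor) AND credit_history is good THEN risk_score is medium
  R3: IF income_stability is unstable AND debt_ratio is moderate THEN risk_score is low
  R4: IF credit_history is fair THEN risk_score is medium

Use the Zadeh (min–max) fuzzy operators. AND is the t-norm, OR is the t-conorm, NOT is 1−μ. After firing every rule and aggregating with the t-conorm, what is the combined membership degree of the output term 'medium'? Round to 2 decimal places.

R1: (¬unstable=1−0.79=0.21 OR good=0.62) = 0.62; AND[min(a, b)] with fair=0.80 → w = 0.62
R2: (steady=0.61 OR poor=0.16) = 0.61; AND[min(a, b)] with good=0.62 → w = 0.61
R3: unstable=0.79, moderate=0.86; AND[min(a, b)] → w = 0.79
R4: fair=0.80 → w = 0.80
Rules with consequent 'medium': {R1, R2, R4} → strengths 0.62, 0.61, 0.80
Aggregate via t-conorm [max(a, b)]: 0.80

0.80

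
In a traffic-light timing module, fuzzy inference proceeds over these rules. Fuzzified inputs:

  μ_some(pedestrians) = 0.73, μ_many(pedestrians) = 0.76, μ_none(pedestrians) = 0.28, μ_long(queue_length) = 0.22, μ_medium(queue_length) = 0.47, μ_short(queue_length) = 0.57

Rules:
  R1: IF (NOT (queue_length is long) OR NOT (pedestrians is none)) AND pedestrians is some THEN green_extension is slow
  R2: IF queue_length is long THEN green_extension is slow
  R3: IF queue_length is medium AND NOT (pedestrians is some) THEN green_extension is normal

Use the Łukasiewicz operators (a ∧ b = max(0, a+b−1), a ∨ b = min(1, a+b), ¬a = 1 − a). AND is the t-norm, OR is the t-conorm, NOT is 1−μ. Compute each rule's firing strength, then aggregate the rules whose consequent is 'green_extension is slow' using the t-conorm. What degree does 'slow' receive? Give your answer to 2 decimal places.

R1: (¬long=1−0.22=0.78 OR ¬none=1−0.28=0.72) = 1.00; AND[max(0, a+b−1)] with some=0.73 → w = 0.73
R2: long=0.22 → w = 0.22
R3: medium=0.47, ¬some=1−0.73=0.27; AND[max(0, a+b−1)] → w = 0.00
Rules with consequent 'slow': {R1, R2} → strengths 0.73, 0.22
Aggregate via t-conorm [min(1, a+b)]: 0.95

0.95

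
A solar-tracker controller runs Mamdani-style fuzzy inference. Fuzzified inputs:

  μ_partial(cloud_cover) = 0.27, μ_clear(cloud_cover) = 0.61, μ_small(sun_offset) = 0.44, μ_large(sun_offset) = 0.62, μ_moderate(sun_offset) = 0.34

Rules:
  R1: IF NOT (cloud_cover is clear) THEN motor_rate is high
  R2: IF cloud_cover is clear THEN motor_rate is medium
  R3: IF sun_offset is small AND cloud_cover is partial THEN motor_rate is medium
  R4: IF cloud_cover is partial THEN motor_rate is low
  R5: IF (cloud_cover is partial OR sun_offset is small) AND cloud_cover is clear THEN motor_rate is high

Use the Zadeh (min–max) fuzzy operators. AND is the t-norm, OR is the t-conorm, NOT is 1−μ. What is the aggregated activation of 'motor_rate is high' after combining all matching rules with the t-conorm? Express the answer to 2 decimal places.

R1: ¬clear=1−0.61=0.39 → w = 0.39
R2: clear=0.61 → w = 0.61
R3: small=0.44, partial=0.27; AND[min(a, b)] → w = 0.27
R4: partial=0.27 → w = 0.27
R5: (partial=0.27 OR small=0.44) = 0.44; AND[min(a, b)] with clear=0.61 → w = 0.44
Rules with consequent 'high': {R1, R5} → strengths 0.39, 0.44
Aggregate via t-conorm [max(a, b)]: 0.44

0.44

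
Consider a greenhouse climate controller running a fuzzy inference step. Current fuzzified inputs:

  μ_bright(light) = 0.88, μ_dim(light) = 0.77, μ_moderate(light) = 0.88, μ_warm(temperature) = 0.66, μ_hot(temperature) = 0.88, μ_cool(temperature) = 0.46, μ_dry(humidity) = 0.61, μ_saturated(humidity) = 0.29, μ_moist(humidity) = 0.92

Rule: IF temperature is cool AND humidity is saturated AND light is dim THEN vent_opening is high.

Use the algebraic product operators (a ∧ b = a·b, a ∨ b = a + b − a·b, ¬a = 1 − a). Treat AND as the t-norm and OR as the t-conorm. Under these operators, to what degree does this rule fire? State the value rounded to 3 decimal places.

0.103

firing strength: cool=0.46, saturated=0.29, dim=0.77; AND[a·b] → w = 0.1027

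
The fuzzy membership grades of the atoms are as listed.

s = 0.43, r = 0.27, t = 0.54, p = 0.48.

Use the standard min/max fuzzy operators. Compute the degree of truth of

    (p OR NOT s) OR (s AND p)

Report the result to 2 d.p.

0.57

NOT s = 1 − 0.43 = 0.57
p OR NOT s = max(a, b) on (0.48, 0.57) = 0.57
s AND p = min(a, b) on (0.43, 0.48) = 0.43
(p OR NOT s) OR (s AND p) = max(a, b) on (0.57, 0.43) = 0.57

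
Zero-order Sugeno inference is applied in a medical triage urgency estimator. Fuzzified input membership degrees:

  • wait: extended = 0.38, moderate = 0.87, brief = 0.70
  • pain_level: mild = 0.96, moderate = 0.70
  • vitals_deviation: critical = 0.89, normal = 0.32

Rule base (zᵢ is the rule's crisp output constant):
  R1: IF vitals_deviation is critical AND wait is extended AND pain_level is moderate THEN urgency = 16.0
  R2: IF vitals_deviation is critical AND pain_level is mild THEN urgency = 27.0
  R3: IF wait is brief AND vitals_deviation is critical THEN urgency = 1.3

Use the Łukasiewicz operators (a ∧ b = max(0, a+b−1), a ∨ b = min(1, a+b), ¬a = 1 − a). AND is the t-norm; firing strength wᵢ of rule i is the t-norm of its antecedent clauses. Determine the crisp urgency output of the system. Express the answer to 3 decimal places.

R1 (z=16.0): critical=0.89, extended=0.38, moderate=0.70; AND[max(0, a+b−1)] → w = 0.00
R2 (z=27.0): critical=0.89, mild=0.96; AND[max(0, a+b−1)] → w = 0.85
R3 (z=1.3): brief=0.70, critical=0.89; AND[max(0, a+b−1)] → w = 0.59
Weighted average = (0.00·16.0 + 0.85·27.0 + 0.59·1.3) / (0.00 + 0.85 + 0.59)
  = 23.7170 / 1.4400 = 16.470

16.470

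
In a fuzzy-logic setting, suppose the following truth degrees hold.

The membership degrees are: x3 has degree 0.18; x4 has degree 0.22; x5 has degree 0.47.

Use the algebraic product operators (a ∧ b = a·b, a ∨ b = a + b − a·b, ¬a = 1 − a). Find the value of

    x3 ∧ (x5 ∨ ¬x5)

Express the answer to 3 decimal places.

0.135

¬x5 = 1 − 0.4700 = 0.5300
x5 ∨ ¬x5 = a + b − a·b on (0.4700, 0.5300) = 0.7509
x3 ∧ (x5 ∨ ¬x5) = a·b on (0.1800, 0.7509) = 0.1352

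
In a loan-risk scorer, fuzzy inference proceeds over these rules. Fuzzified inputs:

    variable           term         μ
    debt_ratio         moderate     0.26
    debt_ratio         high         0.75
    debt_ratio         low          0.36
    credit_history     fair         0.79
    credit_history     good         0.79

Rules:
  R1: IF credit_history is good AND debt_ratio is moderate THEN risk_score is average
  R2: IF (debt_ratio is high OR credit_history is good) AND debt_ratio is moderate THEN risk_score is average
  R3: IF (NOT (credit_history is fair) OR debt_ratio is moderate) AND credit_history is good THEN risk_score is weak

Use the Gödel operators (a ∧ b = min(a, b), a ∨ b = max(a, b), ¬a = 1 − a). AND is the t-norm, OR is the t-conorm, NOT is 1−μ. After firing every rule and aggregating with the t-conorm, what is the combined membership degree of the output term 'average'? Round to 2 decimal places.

0.26

R1: good=0.79, moderate=0.26; AND[min(a, b)] → w = 0.26
R2: (high=0.75 OR good=0.79) = 0.79; AND[min(a, b)] with moderate=0.26 → w = 0.26
R3: (¬fair=1−0.79=0.21 OR moderate=0.26) = 0.26; AND[min(a, b)] with good=0.79 → w = 0.26
Rules with consequent 'average': {R1, R2} → strengths 0.26, 0.26
Aggregate via t-conorm [max(a, b)]: 0.26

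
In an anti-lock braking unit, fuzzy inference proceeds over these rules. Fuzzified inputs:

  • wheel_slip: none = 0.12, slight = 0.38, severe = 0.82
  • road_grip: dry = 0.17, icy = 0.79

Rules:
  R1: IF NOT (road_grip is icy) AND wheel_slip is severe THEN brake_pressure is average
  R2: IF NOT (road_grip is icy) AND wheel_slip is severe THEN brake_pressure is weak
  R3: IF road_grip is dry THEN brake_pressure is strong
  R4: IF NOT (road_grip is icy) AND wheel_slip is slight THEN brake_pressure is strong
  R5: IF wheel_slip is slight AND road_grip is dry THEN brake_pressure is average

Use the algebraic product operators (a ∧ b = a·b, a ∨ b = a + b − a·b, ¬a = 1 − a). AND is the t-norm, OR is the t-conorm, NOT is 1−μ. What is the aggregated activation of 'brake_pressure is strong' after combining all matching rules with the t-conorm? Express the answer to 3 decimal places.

R1: ¬icy=1−0.79=0.21, severe=0.82; AND[a·b] → w = 0.1722
R2: ¬icy=1−0.79=0.21, severe=0.82; AND[a·b] → w = 0.1722
R3: dry=0.17 → w = 0.1700
R4: ¬icy=1−0.79=0.21, slight=0.38; AND[a·b] → w = 0.0798
R5: slight=0.38, dry=0.17; AND[a·b] → w = 0.0646
Rules with consequent 'strong': {R3, R4} → strengths 0.1700, 0.0798
Aggregate via t-conorm [a + b − a·b]: 0.2362

0.236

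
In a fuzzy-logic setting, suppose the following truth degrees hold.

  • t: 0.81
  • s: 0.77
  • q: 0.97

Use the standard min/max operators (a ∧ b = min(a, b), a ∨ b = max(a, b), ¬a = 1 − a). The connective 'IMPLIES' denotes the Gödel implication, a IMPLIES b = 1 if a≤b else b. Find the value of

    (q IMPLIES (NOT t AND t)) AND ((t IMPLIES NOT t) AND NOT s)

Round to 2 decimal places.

NOT t = 1 − 0.81 = 0.19
NOT t AND t = min(a, b) on (0.19, 0.81) = 0.19
q IMPLIES (NOT t AND t)  [Gödel: 1 if a≤b else b] with a=0.97, b=0.19 → 0.19
NOT t = 1 − 0.81 = 0.19
t IMPLIES NOT t  [Gödel: 1 if a≤b else b] with a=0.81, b=0.19 → 0.19
NOT s = 1 − 0.77 = 0.23
(t IMPLIES NOT t) AND NOT s = min(a, b) on (0.19, 0.23) = 0.19
(q IMPLIES (NOT t AND t)) AND ((t IMPLIES NOT t) AND NOT s) = min(a, b) on (0.19, 0.19) = 0.19

0.19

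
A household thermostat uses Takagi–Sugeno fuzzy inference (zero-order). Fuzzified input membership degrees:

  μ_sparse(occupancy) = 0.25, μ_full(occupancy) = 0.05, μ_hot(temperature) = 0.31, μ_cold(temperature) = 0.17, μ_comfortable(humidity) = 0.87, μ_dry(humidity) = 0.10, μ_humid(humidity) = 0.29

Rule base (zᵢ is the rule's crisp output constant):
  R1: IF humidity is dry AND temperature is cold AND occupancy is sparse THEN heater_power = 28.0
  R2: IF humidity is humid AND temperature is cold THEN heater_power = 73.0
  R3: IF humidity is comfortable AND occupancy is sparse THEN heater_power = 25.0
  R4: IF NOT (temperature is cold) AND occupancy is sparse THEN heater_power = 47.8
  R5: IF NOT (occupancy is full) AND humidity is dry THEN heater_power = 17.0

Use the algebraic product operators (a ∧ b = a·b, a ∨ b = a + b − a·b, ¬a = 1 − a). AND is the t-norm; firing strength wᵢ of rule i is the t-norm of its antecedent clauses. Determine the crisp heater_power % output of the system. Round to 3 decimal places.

36.072

R1 (z=28.0): dry=0.10, cold=0.17, sparse=0.25; AND[a·b] → w = 0.0043
R2 (z=73.0): humid=0.29, cold=0.17; AND[a·b] → w = 0.0493
R3 (z=25.0): comfortable=0.87, sparse=0.25; AND[a·b] → w = 0.2175
R4 (z=47.8): ¬cold=1−0.17=0.83, sparse=0.25; AND[a·b] → w = 0.2075
R5 (z=17.0): ¬full=1−0.05=0.95, dry=0.10; AND[a·b] → w = 0.0950
Weighted average = (0.0043·28.0 + 0.0493·73.0 + 0.2175·25.0 + 0.2075·47.8 + 0.0950·17.0) / (0.0043 + 0.0493 + 0.2175 + 0.2075 + 0.0950)
  = 20.6889 / 0.5736 = 36.072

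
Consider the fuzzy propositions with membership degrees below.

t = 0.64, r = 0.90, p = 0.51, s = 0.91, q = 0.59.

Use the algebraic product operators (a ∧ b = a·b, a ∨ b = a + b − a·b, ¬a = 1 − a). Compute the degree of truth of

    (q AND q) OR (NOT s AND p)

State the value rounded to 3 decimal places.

0.378

q AND q = a·b on (0.5900, 0.5900) = 0.3481
NOT s = 1 − 0.9100 = 0.0900
NOT s AND p = a·b on (0.0900, 0.5100) = 0.0459
(q AND q) OR (NOT s AND p) = a + b − a·b on (0.3481, 0.0459) = 0.3780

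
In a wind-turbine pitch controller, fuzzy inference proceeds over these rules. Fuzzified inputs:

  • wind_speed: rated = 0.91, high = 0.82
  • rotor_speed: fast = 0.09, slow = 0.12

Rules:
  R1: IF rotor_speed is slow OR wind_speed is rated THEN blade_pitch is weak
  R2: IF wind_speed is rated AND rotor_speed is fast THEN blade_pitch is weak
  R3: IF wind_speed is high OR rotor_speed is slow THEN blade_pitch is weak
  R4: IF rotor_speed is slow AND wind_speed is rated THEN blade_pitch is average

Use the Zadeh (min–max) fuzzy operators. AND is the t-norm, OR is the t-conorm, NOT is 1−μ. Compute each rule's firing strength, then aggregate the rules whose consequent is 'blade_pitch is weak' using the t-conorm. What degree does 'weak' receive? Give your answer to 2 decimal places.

R1: slow=0.12, rated=0.91; OR[max(a, b)] → w = 0.91
R2: rated=0.91, fast=0.09; AND[min(a, b)] → w = 0.09
R3: high=0.82, slow=0.12; OR[max(a, b)] → w = 0.82
R4: slow=0.12, rated=0.91; AND[min(a, b)] → w = 0.12
Rules with consequent 'weak': {R1, R2, R3} → strengths 0.91, 0.09, 0.82
Aggregate via t-conorm [max(a, b)]: 0.91

0.91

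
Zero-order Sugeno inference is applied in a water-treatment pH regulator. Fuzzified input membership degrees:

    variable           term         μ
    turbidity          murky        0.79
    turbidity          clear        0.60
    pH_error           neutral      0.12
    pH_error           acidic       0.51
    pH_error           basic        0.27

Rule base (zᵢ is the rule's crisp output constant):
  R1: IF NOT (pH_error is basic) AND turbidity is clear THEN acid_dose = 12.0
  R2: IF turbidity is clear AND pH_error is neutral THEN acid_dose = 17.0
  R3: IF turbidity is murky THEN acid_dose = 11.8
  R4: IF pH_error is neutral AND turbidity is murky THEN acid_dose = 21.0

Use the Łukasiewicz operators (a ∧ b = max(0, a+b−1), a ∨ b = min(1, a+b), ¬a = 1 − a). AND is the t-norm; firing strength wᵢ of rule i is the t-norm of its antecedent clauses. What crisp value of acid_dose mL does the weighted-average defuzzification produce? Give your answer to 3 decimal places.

11.859

R1 (z=12.0): ¬basic=1−0.27=0.73, clear=0.60; AND[max(0, a+b−1)] → w = 0.33
R2 (z=17.0): clear=0.60, neutral=0.12; AND[max(0, a+b−1)] → w = 0.00
R3 (z=11.8): murky=0.79 → w = 0.79
R4 (z=21.0): neutral=0.12, murky=0.79; AND[max(0, a+b−1)] → w = 0.00
Weighted average = (0.33·12.0 + 0.00·17.0 + 0.79·11.8 + 0.00·21.0) / (0.33 + 0.00 + 0.79 + 0.00)
  = 13.2820 / 1.1200 = 11.859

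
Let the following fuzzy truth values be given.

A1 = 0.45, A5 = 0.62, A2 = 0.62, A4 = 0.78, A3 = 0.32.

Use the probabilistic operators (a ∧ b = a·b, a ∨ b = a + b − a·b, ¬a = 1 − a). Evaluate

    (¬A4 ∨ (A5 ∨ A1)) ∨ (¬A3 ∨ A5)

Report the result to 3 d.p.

¬A4 = 1 − 0.7800 = 0.2200
A5 ∨ A1 = a + b − a·b on (0.6200, 0.4500) = 0.7910
¬A4 ∨ (A5 ∨ A1) = a + b − a·b on (0.2200, 0.7910) = 0.8370
¬A3 = 1 − 0.3200 = 0.6800
¬A3 ∨ A5 = a + b − a·b on (0.6800, 0.6200) = 0.8784
(¬A4 ∨ (A5 ∨ A1)) ∨ (¬A3 ∨ A5) = a + b − a·b on (0.8370, 0.8784) = 0.9802

0.980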